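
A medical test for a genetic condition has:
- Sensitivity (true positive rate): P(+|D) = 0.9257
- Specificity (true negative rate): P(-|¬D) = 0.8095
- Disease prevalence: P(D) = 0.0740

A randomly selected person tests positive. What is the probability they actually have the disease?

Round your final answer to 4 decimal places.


Let D = has disease, + = positive test

Given:
- P(D) = 0.0740 (prevalence)
- P(+|D) = 0.9257 (sensitivity)
- P(-|¬D) = 0.8095 (specificity)
- P(+|¬D) = 0.1905 (false positive rate = 1 - specificity)

Step 1: Find P(+)
P(+) = P(+|D)P(D) + P(+|¬D)P(¬D)
     = 0.9257 × 0.0740 + 0.1905 × 0.9260
     = 0.06850180 + 0.17640300
     = 0.24490480

Step 2: Apply Bayes' theorem for P(D|+)
P(D|+) = P(+|D)P(D) / P(+)
       = 0.06850180 / 0.24490480
       = 0.2797


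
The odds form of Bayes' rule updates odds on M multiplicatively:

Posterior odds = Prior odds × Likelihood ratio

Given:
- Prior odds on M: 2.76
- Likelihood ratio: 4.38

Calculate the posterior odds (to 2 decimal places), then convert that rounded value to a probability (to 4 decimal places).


Step 1: Calculate posterior odds
Posterior odds = Prior odds × LR
               = 2.76 × 4.38
               = 12.09

Step 2: Convert to probability
P(M|E) = Posterior odds / (1 + Posterior odds)
       = 12.09 / (1 + 12.09)
       = 12.09 / 13.09
       = 0.9236

The evidence increased P(M) from 0.7340 to 0.9236.


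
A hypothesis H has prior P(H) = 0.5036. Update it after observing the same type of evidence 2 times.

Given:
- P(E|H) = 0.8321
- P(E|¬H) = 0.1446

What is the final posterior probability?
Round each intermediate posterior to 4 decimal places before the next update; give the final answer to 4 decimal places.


Sequential Bayesian updating:

Initial prior: P(H) = 0.5036

Update 1:
  P(E) = 0.8321 × 0.5036 + 0.1446 × 0.4964 = 0.41904556 + 0.07177944 = 0.49082500
  P(H|E) = 0.41904556 / 0.49082500 = 0.8538

Update 2:
  P(E) = 0.8321 × 0.8538 + 0.1446 × 0.1462 = 0.71044698 + 0.02114052 = 0.73158750
  P(H|E) = 0.71044698 / 0.73158750 = 0.9711

Final posterior: 0.9711


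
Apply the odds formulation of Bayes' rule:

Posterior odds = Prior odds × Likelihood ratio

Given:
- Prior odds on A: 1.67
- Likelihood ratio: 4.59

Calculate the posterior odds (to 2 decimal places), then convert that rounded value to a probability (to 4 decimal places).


Step 1: Calculate posterior odds
Posterior odds = Prior odds × LR
               = 1.67 × 4.59
               = 7.67

Step 2: Convert to probability
P(A|E) = Posterior odds / (1 + Posterior odds)
       = 7.67 / (1 + 7.67)
       = 7.67 / 8.67
       = 0.8847

The evidence increased P(A) from 0.6255 to 0.8847.


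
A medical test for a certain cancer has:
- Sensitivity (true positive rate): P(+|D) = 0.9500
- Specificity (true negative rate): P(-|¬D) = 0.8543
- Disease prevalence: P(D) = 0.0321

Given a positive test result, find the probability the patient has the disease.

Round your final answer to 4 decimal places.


Let D = has disease, + = positive test

Given:
- P(D) = 0.0321 (prevalence)
- P(+|D) = 0.9500 (sensitivity)
- P(-|¬D) = 0.8543 (specificity)
- P(+|¬D) = 0.1457 (false positive rate = 1 - specificity)

Step 1: Find P(+)
P(+) = P(+|D)P(D) + P(+|¬D)P(¬D)
     = 0.9500 × 0.0321 + 0.1457 × 0.9679
     = 0.03049500 + 0.14102303
     = 0.17151803

Step 2: Apply Bayes' theorem for P(D|+)
P(D|+) = P(+|D)P(D) / P(+)
       = 0.03049500 / 0.17151803
       = 0.1778


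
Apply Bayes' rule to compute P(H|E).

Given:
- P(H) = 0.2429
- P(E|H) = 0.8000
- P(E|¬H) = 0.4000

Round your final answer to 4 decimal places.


Bayes' theorem: P(H|E) = P(E|H) × P(H) / P(E)

Step 1: Calculate P(E) using law of total probability
P(E) = P(E|H)P(H) + P(E|¬H)P(¬H)
     = 0.8000 × 0.2429 + 0.4000 × 0.7571
     = 0.19432000 + 0.30284000
     = 0.49716000

Step 2: Apply Bayes' theorem
P(H|E) = P(E|H) × P(H) / P(E)
       = 0.19432000 / 0.49716000
       = 0.3909


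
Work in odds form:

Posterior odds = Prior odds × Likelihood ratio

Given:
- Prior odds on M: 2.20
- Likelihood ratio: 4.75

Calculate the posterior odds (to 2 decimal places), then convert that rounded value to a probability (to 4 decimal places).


Step 1: Calculate posterior odds
Posterior odds = Prior odds × LR
               = 2.20 × 4.75
               = 10.45

Step 2: Convert to probability
P(M|E) = Posterior odds / (1 + Posterior odds)
       = 10.45 / (1 + 10.45)
       = 10.45 / 11.45
       = 0.9127

The evidence increased P(M) from 0.6875 to 0.9127.


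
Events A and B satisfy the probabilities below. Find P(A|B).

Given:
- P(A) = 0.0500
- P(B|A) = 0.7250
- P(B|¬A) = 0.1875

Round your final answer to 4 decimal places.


Bayes' theorem: P(A|B) = P(B|A) × P(A) / P(B)

Step 1: Calculate P(B) using law of total probability
P(B) = P(B|A)P(A) + P(B|¬A)P(¬A)
     = 0.7250 × 0.0500 + 0.1875 × 0.9500
     = 0.03625000 + 0.17812500
     = 0.21437500

Step 2: Apply Bayes' theorem
P(A|B) = P(B|A) × P(A) / P(B)
       = 0.03625000 / 0.21437500
       = 0.1691


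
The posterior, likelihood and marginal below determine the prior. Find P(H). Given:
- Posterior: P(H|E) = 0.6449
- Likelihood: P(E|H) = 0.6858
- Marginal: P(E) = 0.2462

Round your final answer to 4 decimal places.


From Bayes' theorem: P(H|E) = P(E|H) × P(H) / P(E)

Rearranging for P(H):
P(H) = P(H|E) × P(E) / P(E|H)
     = 0.6449 × 0.2462 / 0.6858
     = 0.15877438 / 0.6858
     = 0.2315


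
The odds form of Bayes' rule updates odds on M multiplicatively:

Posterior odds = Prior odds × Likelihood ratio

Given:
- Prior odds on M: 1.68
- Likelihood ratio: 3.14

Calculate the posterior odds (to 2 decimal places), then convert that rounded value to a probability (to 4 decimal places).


Step 1: Calculate posterior odds
Posterior odds = Prior odds × LR
               = 1.68 × 3.14
               = 5.28

Step 2: Convert to probability
P(M|E) = Posterior odds / (1 + Posterior odds)
       = 5.28 / (1 + 5.28)
       = 5.28 / 6.28
       = 0.8408

The evidence increased P(M) from 0.6269 to 0.8408.


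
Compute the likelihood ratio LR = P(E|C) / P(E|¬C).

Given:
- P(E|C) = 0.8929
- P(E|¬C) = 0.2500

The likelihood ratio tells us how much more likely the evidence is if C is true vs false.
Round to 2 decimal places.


Likelihood Ratio (LR) = P(E|C) / P(E|¬C)

LR = 0.8929 / 0.2500
   = 3.57

The evidence is 3.57 times more likely if C is true than if C is false.
Because LR exceeds 1, E is evidence for C.


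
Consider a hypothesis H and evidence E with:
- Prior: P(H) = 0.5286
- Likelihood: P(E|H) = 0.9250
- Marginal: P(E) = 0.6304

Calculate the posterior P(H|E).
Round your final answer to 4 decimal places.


Using Bayes' theorem:

P(H|E) = P(E|H) × P(H) / P(E)
       = 0.9250 × 0.5286 / 0.6304
       = 0.48895500 / 0.6304
       = 0.7756

The evidence strengthens our belief in H.
Prior: 0.5286 → Posterior: 0.7756


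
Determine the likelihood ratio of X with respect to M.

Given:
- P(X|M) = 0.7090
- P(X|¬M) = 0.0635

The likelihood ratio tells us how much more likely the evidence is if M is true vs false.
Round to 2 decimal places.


Likelihood Ratio (LR) = P(X|M) / P(X|¬M)

LR = 0.7090 / 0.0635
   = 11.17

The evidence is 11.17 times more likely if M is true than if M is false.
Because LR exceeds 1, X is evidence for M.


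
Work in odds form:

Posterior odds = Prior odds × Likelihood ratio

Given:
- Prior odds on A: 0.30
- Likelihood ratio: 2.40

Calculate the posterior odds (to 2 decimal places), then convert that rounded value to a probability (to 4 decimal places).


Step 1: Calculate posterior odds
Posterior odds = Prior odds × LR
               = 0.30 × 2.40
               = 0.72

Step 2: Convert to probability
P(A|E) = Posterior odds / (1 + Posterior odds)
       = 0.72 / (1 + 0.72)
       = 0.72 / 1.72
       = 0.4186

The evidence increased P(A) from 0.2308 to 0.4186.


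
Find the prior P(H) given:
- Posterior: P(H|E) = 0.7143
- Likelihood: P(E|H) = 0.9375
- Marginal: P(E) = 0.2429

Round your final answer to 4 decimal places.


From Bayes' theorem: P(H|E) = P(E|H) × P(H) / P(E)

Rearranging for P(H):
P(H) = P(H|E) × P(E) / P(E|H)
     = 0.7143 × 0.2429 / 0.9375
     = 0.17350347 / 0.9375
     = 0.1851


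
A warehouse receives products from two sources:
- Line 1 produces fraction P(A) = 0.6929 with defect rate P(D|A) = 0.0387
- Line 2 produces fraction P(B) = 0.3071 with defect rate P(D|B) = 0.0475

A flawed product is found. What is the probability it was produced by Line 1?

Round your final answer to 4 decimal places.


Let A = from Line 1, D = flawed

Given:
- P(A) = 0.6929, P(B) = 0.3071
- P(D|A) = 0.0387, P(D|B) = 0.0475

Step 1: Find P(D)
P(D) = P(D|A)P(A) + P(D|B)P(B)
     = 0.0387 × 0.6929 + 0.0475 × 0.3071
     = 0.02681523 + 0.01458725
     = 0.04140248

Step 2: Apply Bayes' theorem
P(A|D) = P(D|A)P(A) / P(D)
       = 0.02681523 / 0.04140248
       = 0.6477


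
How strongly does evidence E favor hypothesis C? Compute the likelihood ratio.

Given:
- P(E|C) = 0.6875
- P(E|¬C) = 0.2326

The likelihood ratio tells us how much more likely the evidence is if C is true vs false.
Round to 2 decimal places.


Likelihood Ratio (LR) = P(E|C) / P(E|¬C)

LR = 0.6875 / 0.2326
   = 2.96

The evidence is 2.96 times more likely if C is true than if C is false.
LR > 1, so observing E raises the odds in favor of C.


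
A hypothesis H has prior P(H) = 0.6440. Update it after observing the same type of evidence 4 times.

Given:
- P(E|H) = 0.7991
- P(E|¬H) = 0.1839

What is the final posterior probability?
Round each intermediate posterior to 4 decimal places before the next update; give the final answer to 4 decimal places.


Sequential Bayesian updating:

Initial prior: P(H) = 0.6440

Update 1:
  P(E) = 0.7991 × 0.6440 + 0.1839 × 0.3560 = 0.51462040 + 0.06546840 = 0.58008880
  P(H|E) = 0.51462040 / 0.58008880 = 0.8871

Update 2:
  P(E) = 0.7991 × 0.8871 + 0.1839 × 0.1129 = 0.70888161 + 0.02076231 = 0.72964392
  P(H|E) = 0.70888161 / 0.72964392 = 0.9715

Update 3:
  P(E) = 0.7991 × 0.9715 + 0.1839 × 0.0285 = 0.77632565 + 0.00524115 = 0.78156680
  P(H|E) = 0.77632565 / 0.78156680 = 0.9933

Update 4:
  P(E) = 0.7991 × 0.9933 + 0.1839 × 0.0067 = 0.79374603 + 0.00123213 = 0.79497816
  P(H|E) = 0.79374603 / 0.79497816 = 0.9985

Final posterior: 0.9985


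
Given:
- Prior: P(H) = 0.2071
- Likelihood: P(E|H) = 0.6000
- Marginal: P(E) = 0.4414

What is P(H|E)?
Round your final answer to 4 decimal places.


Using Bayes' theorem:

P(H|E) = P(E|H) × P(H) / P(E)
       = 0.6000 × 0.2071 / 0.4414
       = 0.12426000 / 0.4414
       = 0.2815

The evidence strengthens our belief in H.
Prior: 0.2071 → Posterior: 0.2815


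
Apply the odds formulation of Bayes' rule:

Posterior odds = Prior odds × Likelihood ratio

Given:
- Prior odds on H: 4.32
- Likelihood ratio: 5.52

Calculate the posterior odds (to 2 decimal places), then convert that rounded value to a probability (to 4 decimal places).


Step 1: Calculate posterior odds
Posterior odds = Prior odds × LR
               = 4.32 × 5.52
               = 23.85

Step 2: Convert to probability
P(H|E) = Posterior odds / (1 + Posterior odds)
       = 23.85 / (1 + 23.85)
       = 23.85 / 24.85
       = 0.9598

The evidence increased P(H) from 0.8120 to 0.9598.


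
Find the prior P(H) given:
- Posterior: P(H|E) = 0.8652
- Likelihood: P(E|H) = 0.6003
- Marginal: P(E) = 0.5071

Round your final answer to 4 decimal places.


From Bayes' theorem: P(H|E) = P(E|H) × P(H) / P(E)

Rearranging for P(H):
P(H) = P(H|E) × P(E) / P(E|H)
     = 0.8652 × 0.5071 / 0.6003
     = 0.43874292 / 0.6003
     = 0.7309


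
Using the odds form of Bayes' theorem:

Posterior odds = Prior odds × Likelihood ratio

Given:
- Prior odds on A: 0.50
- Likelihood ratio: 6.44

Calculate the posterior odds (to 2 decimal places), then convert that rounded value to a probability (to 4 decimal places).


Step 1: Calculate posterior odds
Posterior odds = Prior odds × LR
               = 0.50 × 6.44
               = 3.22

Step 2: Convert to probability
P(A|E) = Posterior odds / (1 + Posterior odds)
       = 3.22 / (1 + 3.22)
       = 3.22 / 4.22
       = 0.7630

The evidence increased P(A) from 0.3333 to 0.7630.


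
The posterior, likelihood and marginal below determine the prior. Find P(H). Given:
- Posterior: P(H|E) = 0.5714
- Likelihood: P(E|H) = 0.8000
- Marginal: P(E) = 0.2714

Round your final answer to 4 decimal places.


From Bayes' theorem: P(H|E) = P(E|H) × P(H) / P(E)

Rearranging for P(H):
P(H) = P(H|E) × P(E) / P(E|H)
     = 0.5714 × 0.2714 / 0.8000
     = 0.15507796 / 0.8000
     = 0.1938


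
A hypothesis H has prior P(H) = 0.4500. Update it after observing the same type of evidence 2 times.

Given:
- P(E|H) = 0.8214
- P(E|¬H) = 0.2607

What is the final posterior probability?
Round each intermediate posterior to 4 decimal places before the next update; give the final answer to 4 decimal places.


Sequential Bayesian updating:

Initial prior: P(H) = 0.4500

Update 1:
  P(E) = 0.8214 × 0.4500 + 0.2607 × 0.5500 = 0.36963000 + 0.14338500 = 0.51301500
  P(H|E) = 0.36963000 / 0.51301500 = 0.7205

Update 2:
  P(E) = 0.8214 × 0.7205 + 0.2607 × 0.2795 = 0.59181870 + 0.07286565 = 0.66468435
  P(H|E) = 0.59181870 / 0.66468435 = 0.8904

Final posterior: 0.8904


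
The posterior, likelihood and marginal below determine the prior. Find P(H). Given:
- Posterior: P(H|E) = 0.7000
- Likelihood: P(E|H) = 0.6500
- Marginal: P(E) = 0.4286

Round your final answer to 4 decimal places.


From Bayes' theorem: P(H|E) = P(E|H) × P(H) / P(E)

Rearranging for P(H):
P(H) = P(H|E) × P(E) / P(E|H)
     = 0.7000 × 0.4286 / 0.6500
     = 0.30002000 / 0.6500
     = 0.4616


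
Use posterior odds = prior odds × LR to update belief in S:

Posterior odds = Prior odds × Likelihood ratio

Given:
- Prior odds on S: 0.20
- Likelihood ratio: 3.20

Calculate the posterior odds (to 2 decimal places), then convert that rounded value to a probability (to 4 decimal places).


Step 1: Calculate posterior odds
Posterior odds = Prior odds × LR
               = 0.20 × 3.20
               = 0.64

Step 2: Convert to probability
P(S|E) = Posterior odds / (1 + Posterior odds)
       = 0.64 / (1 + 0.64)
       = 0.64 / 1.64
       = 0.3902

The evidence increased P(S) from 0.1667 to 0.3902.


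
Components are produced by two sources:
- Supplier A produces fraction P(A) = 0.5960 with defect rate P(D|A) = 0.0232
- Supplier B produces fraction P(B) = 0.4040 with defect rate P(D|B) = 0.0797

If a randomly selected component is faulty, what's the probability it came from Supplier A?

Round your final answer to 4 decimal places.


Let A = from Supplier A, D = faulty

Given:
- P(A) = 0.5960, P(B) = 0.4040
- P(D|A) = 0.0232, P(D|B) = 0.0797

Step 1: Find P(D)
P(D) = P(D|A)P(A) + P(D|B)P(B)
     = 0.0232 × 0.5960 + 0.0797 × 0.4040
     = 0.01382720 + 0.03219880
     = 0.04602600

Step 2: Apply Bayes' theorem
P(A|D) = P(D|A)P(A) / P(D)
       = 0.01382720 / 0.04602600
       = 0.3004


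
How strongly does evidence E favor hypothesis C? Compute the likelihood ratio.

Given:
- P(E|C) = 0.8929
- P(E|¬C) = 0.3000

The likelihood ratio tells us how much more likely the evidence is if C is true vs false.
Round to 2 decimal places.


Likelihood Ratio (LR) = P(E|C) / P(E|¬C)

LR = 0.8929 / 0.3000
   = 2.98

The evidence is 2.98 times more likely if C is true than if C is false.
Because LR exceeds 1, E is evidence for C.


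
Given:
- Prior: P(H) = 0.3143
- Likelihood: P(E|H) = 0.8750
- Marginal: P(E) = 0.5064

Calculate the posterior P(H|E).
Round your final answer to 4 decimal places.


Using Bayes' theorem:

P(H|E) = P(E|H) × P(H) / P(E)
       = 0.8750 × 0.3143 / 0.5064
       = 0.27501250 / 0.5064
       = 0.5431

The evidence strengthens our belief in H.
Prior: 0.3143 → Posterior: 0.5431


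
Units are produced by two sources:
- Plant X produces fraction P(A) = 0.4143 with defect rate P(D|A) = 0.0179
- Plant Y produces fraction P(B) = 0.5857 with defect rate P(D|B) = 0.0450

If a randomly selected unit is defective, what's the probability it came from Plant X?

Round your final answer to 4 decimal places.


Let A = from Plant X, D = defective

Given:
- P(A) = 0.4143, P(B) = 0.5857
- P(D|A) = 0.0179, P(D|B) = 0.0450

Step 1: Find P(D)
P(D) = P(D|A)P(A) + P(D|B)P(B)
     = 0.0179 × 0.4143 + 0.0450 × 0.5857
     = 0.00741597 + 0.02635650
     = 0.03377247

Step 2: Apply Bayes' theorem
P(A|D) = P(D|A)P(A) / P(D)
       = 0.00741597 / 0.03377247
       = 0.2196


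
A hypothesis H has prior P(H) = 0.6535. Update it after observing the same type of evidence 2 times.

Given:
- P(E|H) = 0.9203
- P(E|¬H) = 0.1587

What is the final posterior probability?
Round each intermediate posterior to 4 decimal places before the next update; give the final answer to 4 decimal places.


Sequential Bayesian updating:

Initial prior: P(H) = 0.6535

Update 1:
  P(E) = 0.9203 × 0.6535 + 0.1587 × 0.3465 = 0.60141605 + 0.05498955 = 0.65640560
  P(H|E) = 0.60141605 / 0.65640560 = 0.9162

Update 2:
  P(E) = 0.9203 × 0.9162 + 0.1587 × 0.0838 = 0.84317886 + 0.01329906 = 0.85647792
  P(H|E) = 0.84317886 / 0.85647792 = 0.9845

Final posterior: 0.9845


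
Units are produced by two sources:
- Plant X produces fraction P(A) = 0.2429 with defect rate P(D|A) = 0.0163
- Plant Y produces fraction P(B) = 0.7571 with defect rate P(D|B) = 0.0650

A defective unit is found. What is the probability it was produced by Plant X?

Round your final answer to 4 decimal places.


Let A = from Plant X, D = defective

Given:
- P(A) = 0.2429, P(B) = 0.7571
- P(D|A) = 0.0163, P(D|B) = 0.0650

Step 1: Find P(D)
P(D) = P(D|A)P(A) + P(D|B)P(B)
     = 0.0163 × 0.2429 + 0.0650 × 0.7571
     = 0.00395927 + 0.04921150
     = 0.05317077

Step 2: Apply Bayes' theorem
P(A|D) = P(D|A)P(A) / P(D)
       = 0.00395927 / 0.05317077
       = 0.0745


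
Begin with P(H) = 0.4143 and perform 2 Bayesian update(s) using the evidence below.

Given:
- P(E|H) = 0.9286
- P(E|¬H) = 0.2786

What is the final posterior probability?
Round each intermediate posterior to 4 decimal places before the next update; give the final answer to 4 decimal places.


Sequential Bayesian updating:

Initial prior: P(H) = 0.4143

Update 1:
  P(E) = 0.9286 × 0.4143 + 0.2786 × 0.5857 = 0.38471898 + 0.16317602 = 0.54789500
  P(H|E) = 0.38471898 / 0.54789500 = 0.7022

Update 2:
  P(E) = 0.9286 × 0.7022 + 0.2786 × 0.2978 = 0.65206292 + 0.08296708 = 0.73503000
  P(H|E) = 0.65206292 / 0.73503000 = 0.8871

Final posterior: 0.8871


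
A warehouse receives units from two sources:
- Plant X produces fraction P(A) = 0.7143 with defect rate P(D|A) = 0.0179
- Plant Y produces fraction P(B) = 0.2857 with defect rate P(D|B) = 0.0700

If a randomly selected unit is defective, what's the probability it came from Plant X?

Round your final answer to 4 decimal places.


Let A = from Plant X, D = defective

Given:
- P(A) = 0.7143, P(B) = 0.2857
- P(D|A) = 0.0179, P(D|B) = 0.0700

Step 1: Find P(D)
P(D) = P(D|A)P(A) + P(D|B)P(B)
     = 0.0179 × 0.7143 + 0.0700 × 0.2857
     = 0.01278597 + 0.01999900
     = 0.03278497

Step 2: Apply Bayes' theorem
P(A|D) = P(D|A)P(A) / P(D)
       = 0.01278597 / 0.03278497
       = 0.3900


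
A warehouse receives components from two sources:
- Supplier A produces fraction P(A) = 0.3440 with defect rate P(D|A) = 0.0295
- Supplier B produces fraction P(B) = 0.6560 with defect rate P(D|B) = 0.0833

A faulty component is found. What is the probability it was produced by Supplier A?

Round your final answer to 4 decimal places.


Let A = from Supplier A, D = faulty

Given:
- P(A) = 0.3440, P(B) = 0.6560
- P(D|A) = 0.0295, P(D|B) = 0.0833

Step 1: Find P(D)
P(D) = P(D|A)P(A) + P(D|B)P(B)
     = 0.0295 × 0.3440 + 0.0833 × 0.6560
     = 0.01014800 + 0.05464480
     = 0.06479280

Step 2: Apply Bayes' theorem
P(A|D) = P(D|A)P(A) / P(D)
       = 0.01014800 / 0.06479280
       = 0.1566


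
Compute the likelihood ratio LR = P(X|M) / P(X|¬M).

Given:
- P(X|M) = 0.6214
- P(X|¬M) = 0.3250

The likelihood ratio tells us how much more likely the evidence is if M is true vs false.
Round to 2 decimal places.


Likelihood Ratio (LR) = P(X|M) / P(X|¬M)

LR = 0.6214 / 0.3250
   = 1.91

The evidence is 1.91 times more likely if M is true than if M is false.
Because LR exceeds 1, X is evidence for M.


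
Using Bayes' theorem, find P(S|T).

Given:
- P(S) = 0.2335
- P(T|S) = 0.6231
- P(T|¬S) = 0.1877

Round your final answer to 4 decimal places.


Bayes' theorem: P(S|T) = P(T|S) × P(S) / P(T)

Step 1: Calculate P(T) using law of total probability
P(T) = P(T|S)P(S) + P(T|¬S)P(¬S)
     = 0.6231 × 0.2335 + 0.1877 × 0.7665
     = 0.14549385 + 0.14387205
     = 0.28936590

Step 2: Apply Bayes' theorem
P(S|T) = P(T|S) × P(S) / P(T)
       = 0.14549385 / 0.28936590
       = 0.5028


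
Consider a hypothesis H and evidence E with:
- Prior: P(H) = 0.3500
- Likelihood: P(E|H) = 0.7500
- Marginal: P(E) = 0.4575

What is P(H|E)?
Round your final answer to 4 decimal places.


Using Bayes' theorem:

P(H|E) = P(E|H) × P(H) / P(E)
       = 0.7500 × 0.3500 / 0.4575
       = 0.26250000 / 0.4575
       = 0.5738

The evidence strengthens our belief in H.
Prior: 0.3500 → Posterior: 0.5738


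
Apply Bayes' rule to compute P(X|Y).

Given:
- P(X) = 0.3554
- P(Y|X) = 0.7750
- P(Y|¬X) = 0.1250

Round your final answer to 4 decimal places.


Bayes' theorem: P(X|Y) = P(Y|X) × P(X) / P(Y)

Step 1: Calculate P(Y) using law of total probability
P(Y) = P(Y|X)P(X) + P(Y|¬X)P(¬X)
     = 0.7750 × 0.3554 + 0.1250 × 0.6446
     = 0.27543500 + 0.08057500
     = 0.35601000

Step 2: Apply Bayes' theorem
P(X|Y) = P(Y|X) × P(X) / P(Y)
       = 0.27543500 / 0.35601000
       = 0.7737


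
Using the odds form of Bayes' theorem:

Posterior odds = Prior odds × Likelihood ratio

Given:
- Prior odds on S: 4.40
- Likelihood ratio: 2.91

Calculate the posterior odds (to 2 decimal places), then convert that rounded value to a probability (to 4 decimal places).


Step 1: Calculate posterior odds
Posterior odds = Prior odds × LR
               = 4.40 × 2.91
               = 12.80

Step 2: Convert to probability
P(S|E) = Posterior odds / (1 + Posterior odds)
       = 12.80 / (1 + 12.80)
       = 12.80 / 13.80
       = 0.9275

The evidence increased P(S) from 0.8148 to 0.9275.


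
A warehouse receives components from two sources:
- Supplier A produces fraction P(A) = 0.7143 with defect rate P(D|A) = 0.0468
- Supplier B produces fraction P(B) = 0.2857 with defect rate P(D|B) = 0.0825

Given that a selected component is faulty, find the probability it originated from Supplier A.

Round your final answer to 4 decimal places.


Let A = from Supplier A, D = faulty

Given:
- P(A) = 0.7143, P(B) = 0.2857
- P(D|A) = 0.0468, P(D|B) = 0.0825

Step 1: Find P(D)
P(D) = P(D|A)P(A) + P(D|B)P(B)
     = 0.0468 × 0.7143 + 0.0825 × 0.2857
     = 0.03342924 + 0.02357025
     = 0.05699949

Step 2: Apply Bayes' theorem
P(A|D) = P(D|A)P(A) / P(D)
       = 0.03342924 / 0.05699949
       = 0.5865


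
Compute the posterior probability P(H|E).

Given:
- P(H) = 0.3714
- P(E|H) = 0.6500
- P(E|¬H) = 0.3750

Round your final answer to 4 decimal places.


Bayes' theorem: P(H|E) = P(E|H) × P(H) / P(E)

Step 1: Calculate P(E) using law of total probability
P(E) = P(E|H)P(H) + P(E|¬H)P(¬H)
     = 0.6500 × 0.3714 + 0.3750 × 0.6286
     = 0.24141000 + 0.23572500
     = 0.47713500

Step 2: Apply Bayes' theorem
P(H|E) = P(E|H) × P(H) / P(E)
       = 0.24141000 / 0.47713500
       = 0.5060


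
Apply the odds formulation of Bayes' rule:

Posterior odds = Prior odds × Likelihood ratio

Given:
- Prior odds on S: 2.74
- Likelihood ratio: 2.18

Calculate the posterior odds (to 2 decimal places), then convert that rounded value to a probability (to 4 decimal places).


Step 1: Calculate posterior odds
Posterior odds = Prior odds × LR
               = 2.74 × 2.18
               = 5.97

Step 2: Convert to probability
P(S|E) = Posterior odds / (1 + Posterior odds)
       = 5.97 / (1 + 5.97)
       = 5.97 / 6.97
       = 0.8565

The evidence increased P(S) from 0.7326 to 0.8565.


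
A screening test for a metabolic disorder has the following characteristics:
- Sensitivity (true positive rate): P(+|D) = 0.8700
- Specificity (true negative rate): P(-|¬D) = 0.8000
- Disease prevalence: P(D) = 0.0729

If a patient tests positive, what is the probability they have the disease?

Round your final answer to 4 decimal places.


Let D = has disease, + = positive test

Given:
- P(D) = 0.0729 (prevalence)
- P(+|D) = 0.8700 (sensitivity)
- P(-|¬D) = 0.8000 (specificity)
- P(+|¬D) = 0.2000 (false positive rate = 1 - specificity)

Step 1: Find P(+)
P(+) = P(+|D)P(D) + P(+|¬D)P(¬D)
     = 0.8700 × 0.0729 + 0.2000 × 0.9271
     = 0.06342300 + 0.18542000
     = 0.24884300

Step 2: Apply Bayes' theorem for P(D|+)
P(D|+) = P(+|D)P(D) / P(+)
       = 0.06342300 / 0.24884300
       = 0.2549


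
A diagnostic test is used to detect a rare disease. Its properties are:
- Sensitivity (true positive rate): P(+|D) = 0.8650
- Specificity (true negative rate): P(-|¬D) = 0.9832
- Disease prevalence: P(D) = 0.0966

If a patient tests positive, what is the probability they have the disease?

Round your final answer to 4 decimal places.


Let D = has disease, + = positive test

Given:
- P(D) = 0.0966 (prevalence)
- P(+|D) = 0.8650 (sensitivity)
- P(-|¬D) = 0.9832 (specificity)
- P(+|¬D) = 0.0168 (false positive rate = 1 - specificity)

Step 1: Find P(+)
P(+) = P(+|D)P(D) + P(+|¬D)P(¬D)
     = 0.8650 × 0.0966 + 0.0168 × 0.9034
     = 0.08355900 + 0.01517712
     = 0.09873612

Step 2: Apply Bayes' theorem for P(D|+)
P(D|+) = P(+|D)P(D) / P(+)
       = 0.08355900 / 0.09873612
       = 0.8463


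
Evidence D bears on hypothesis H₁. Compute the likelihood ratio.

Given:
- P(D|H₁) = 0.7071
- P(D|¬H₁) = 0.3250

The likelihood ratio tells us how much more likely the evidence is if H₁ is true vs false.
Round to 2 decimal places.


Likelihood Ratio (LR) = P(D|H₁) / P(D|¬H₁)

LR = 0.7071 / 0.3250
   = 2.18

The evidence is 2.18 times more likely if H₁ is true than if H₁ is false.
Since LR > 1, the evidence supports H₁ over ¬H₁.


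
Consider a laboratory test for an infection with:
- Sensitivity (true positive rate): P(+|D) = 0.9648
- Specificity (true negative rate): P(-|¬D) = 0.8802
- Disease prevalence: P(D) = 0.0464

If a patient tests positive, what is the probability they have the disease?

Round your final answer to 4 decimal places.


Let D = has disease, + = positive test

Given:
- P(D) = 0.0464 (prevalence)
- P(+|D) = 0.9648 (sensitivity)
- P(-|¬D) = 0.8802 (specificity)
- P(+|¬D) = 0.1198 (false positive rate = 1 - specificity)

Step 1: Find P(+)
P(+) = P(+|D)P(D) + P(+|¬D)P(¬D)
     = 0.9648 × 0.0464 + 0.1198 × 0.9536
     = 0.04476672 + 0.11424128
     = 0.15900800

Step 2: Apply Bayes' theorem for P(D|+)
P(D|+) = P(+|D)P(D) / P(+)
       = 0.04476672 / 0.15900800
       = 0.2815


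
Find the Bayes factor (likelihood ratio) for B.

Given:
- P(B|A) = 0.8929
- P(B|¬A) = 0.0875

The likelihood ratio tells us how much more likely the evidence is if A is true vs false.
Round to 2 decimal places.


Likelihood Ratio (LR) = P(B|A) / P(B|¬A)

LR = 0.8929 / 0.0875
   = 10.20

The evidence is 10.20 times more likely if A is true than if A is false.
LR > 1, so observing B raises the odds in favor of A.


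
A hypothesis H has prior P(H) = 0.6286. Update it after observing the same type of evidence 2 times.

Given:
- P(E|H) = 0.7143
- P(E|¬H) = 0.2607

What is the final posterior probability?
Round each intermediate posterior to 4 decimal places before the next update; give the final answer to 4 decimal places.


Sequential Bayesian updating:

Initial prior: P(H) = 0.6286

Update 1:
  P(E) = 0.7143 × 0.6286 + 0.2607 × 0.3714 = 0.44900898 + 0.09682398 = 0.54583296
  P(H|E) = 0.44900898 / 0.54583296 = 0.8226

Update 2:
  P(E) = 0.7143 × 0.8226 + 0.2607 × 0.1774 = 0.58758318 + 0.04624818 = 0.63383136
  P(H|E) = 0.58758318 / 0.63383136 = 0.9270

Final posterior: 0.9270


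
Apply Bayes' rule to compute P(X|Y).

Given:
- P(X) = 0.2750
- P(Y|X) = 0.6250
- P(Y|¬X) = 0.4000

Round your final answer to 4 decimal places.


Bayes' theorem: P(X|Y) = P(Y|X) × P(X) / P(Y)

Step 1: Calculate P(Y) using law of total probability
P(Y) = P(Y|X)P(X) + P(Y|¬X)P(¬X)
     = 0.6250 × 0.2750 + 0.4000 × 0.7250
     = 0.17187500 + 0.29000000
     = 0.46187500

Step 2: Apply Bayes' theorem
P(X|Y) = P(Y|X) × P(X) / P(Y)
       = 0.17187500 / 0.46187500
       = 0.3721


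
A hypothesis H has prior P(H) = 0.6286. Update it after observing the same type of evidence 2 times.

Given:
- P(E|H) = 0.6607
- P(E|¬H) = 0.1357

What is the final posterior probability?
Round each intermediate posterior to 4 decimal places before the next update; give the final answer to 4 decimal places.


Sequential Bayesian updating:

Initial prior: P(H) = 0.6286

Update 1:
  P(E) = 0.6607 × 0.6286 + 0.1357 × 0.3714 = 0.41531602 + 0.05039898 = 0.46571500
  P(H|E) = 0.41531602 / 0.46571500 = 0.8918

Update 2:
  P(E) = 0.6607 × 0.8918 + 0.1357 × 0.1082 = 0.58921226 + 0.01468274 = 0.60389500
  P(H|E) = 0.58921226 / 0.60389500 = 0.9757

Final posterior: 0.9757


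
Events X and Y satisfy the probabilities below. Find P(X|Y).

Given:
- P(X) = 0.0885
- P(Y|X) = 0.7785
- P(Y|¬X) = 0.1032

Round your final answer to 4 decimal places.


Bayes' theorem: P(X|Y) = P(Y|X) × P(X) / P(Y)

Step 1: Calculate P(Y) using law of total probability
P(Y) = P(Y|X)P(X) + P(Y|¬X)P(¬X)
     = 0.7785 × 0.0885 + 0.1032 × 0.9115
     = 0.06889725 + 0.09406680
     = 0.16296405

Step 2: Apply Bayes' theorem
P(X|Y) = P(Y|X) × P(X) / P(Y)
       = 0.06889725 / 0.16296405
       = 0.4228


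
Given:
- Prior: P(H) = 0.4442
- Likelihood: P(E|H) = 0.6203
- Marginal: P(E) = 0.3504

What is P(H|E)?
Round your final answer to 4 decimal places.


Using Bayes' theorem:

P(H|E) = P(E|H) × P(H) / P(E)
       = 0.6203 × 0.4442 / 0.3504
       = 0.27553726 / 0.3504
       = 0.7864

The evidence strengthens our belief in H.
Prior: 0.4442 → Posterior: 0.7864


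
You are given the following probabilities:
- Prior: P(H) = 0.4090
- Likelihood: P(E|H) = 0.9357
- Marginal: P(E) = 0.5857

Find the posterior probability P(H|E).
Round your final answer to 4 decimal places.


Using Bayes' theorem:

P(H|E) = P(E|H) × P(H) / P(E)
       = 0.9357 × 0.4090 / 0.5857
       = 0.38270130 / 0.5857
       = 0.6534

The evidence strengthens our belief in H.
Prior: 0.4090 → Posterior: 0.6534


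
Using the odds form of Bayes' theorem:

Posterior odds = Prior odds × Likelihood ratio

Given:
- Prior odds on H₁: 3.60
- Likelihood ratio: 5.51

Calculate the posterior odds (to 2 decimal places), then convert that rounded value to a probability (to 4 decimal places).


Step 1: Calculate posterior odds
Posterior odds = Prior odds × LR
               = 3.60 × 5.51
               = 19.84

Step 2: Convert to probability
P(H₁|E) = Posterior odds / (1 + Posterior odds)
       = 19.84 / (1 + 19.84)
       = 19.84 / 20.84
       = 0.9520

The evidence increased P(H₁) from 0.7826 to 0.9520.


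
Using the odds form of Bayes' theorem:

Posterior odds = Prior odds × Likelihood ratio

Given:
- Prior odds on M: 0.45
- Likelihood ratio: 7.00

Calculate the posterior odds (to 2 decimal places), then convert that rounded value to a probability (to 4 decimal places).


Step 1: Calculate posterior odds
Posterior odds = Prior odds × LR
               = 0.45 × 7.00
               = 3.15

Step 2: Convert to probability
P(M|E) = Posterior odds / (1 + Posterior odds)
       = 3.15 / (1 + 3.15)
       = 3.15 / 4.15
       = 0.7590

The evidence increased P(M) from 0.3103 to 0.7590.


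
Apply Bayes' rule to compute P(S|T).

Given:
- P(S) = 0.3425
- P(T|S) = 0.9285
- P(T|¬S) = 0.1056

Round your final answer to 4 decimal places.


Bayes' theorem: P(S|T) = P(T|S) × P(S) / P(T)

Step 1: Calculate P(T) using law of total probability
P(T) = P(T|S)P(S) + P(T|¬S)P(¬S)
     = 0.9285 × 0.3425 + 0.1056 × 0.6575
     = 0.31801125 + 0.06943200
     = 0.38744325

Step 2: Apply Bayes' theorem
P(S|T) = P(T|S) × P(S) / P(T)
       = 0.31801125 / 0.38744325
       = 0.8208


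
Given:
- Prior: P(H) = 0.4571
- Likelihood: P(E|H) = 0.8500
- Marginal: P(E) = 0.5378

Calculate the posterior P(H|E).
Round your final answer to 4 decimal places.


Using Bayes' theorem:

P(H|E) = P(E|H) × P(H) / P(E)
       = 0.8500 × 0.4571 / 0.5378
       = 0.38853500 / 0.5378
       = 0.7225

The evidence strengthens our belief in H.
Prior: 0.4571 → Posterior: 0.7225


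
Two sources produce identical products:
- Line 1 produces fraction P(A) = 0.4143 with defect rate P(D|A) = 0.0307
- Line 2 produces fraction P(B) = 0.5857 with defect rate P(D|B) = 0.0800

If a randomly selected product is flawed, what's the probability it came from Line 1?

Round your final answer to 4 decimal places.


Let A = from Line 1, D = flawed

Given:
- P(A) = 0.4143, P(B) = 0.5857
- P(D|A) = 0.0307, P(D|B) = 0.0800

Step 1: Find P(D)
P(D) = P(D|A)P(A) + P(D|B)P(B)
     = 0.0307 × 0.4143 + 0.0800 × 0.5857
     = 0.01271901 + 0.04685600
     = 0.05957501

Step 2: Apply Bayes' theorem
P(A|D) = P(D|A)P(A) / P(D)
       = 0.01271901 / 0.05957501
       = 0.2135


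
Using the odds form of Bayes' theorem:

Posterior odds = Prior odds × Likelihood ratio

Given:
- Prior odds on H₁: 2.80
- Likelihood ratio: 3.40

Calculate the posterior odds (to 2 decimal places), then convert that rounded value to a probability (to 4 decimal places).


Step 1: Calculate posterior odds
Posterior odds = Prior odds × LR
               = 2.80 × 3.40
               = 9.52

Step 2: Convert to probability
P(H₁|E) = Posterior odds / (1 + Posterior odds)
       = 9.52 / (1 + 9.52)
       = 9.52 / 10.52
       = 0.9049

The evidence increased P(H₁) from 0.7368 to 0.9049.


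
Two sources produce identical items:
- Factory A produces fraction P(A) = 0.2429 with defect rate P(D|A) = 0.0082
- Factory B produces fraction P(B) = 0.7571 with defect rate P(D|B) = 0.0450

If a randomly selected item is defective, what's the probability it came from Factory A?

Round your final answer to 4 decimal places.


Let A = from Factory A, D = defective

Given:
- P(A) = 0.2429, P(B) = 0.7571
- P(D|A) = 0.0082, P(D|B) = 0.0450

Step 1: Find P(D)
P(D) = P(D|A)P(A) + P(D|B)P(B)
     = 0.0082 × 0.2429 + 0.0450 × 0.7571
     = 0.00199178 + 0.03406950
     = 0.03606128

Step 2: Apply Bayes' theorem
P(A|D) = P(D|A)P(A) / P(D)
       = 0.00199178 / 0.03606128
       = 0.0552


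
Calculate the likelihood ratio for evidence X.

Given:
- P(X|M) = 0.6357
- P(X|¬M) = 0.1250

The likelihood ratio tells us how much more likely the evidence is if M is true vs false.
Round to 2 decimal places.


Likelihood Ratio (LR) = P(X|M) / P(X|¬M)

LR = 0.6357 / 0.1250
   = 5.09

The evidence is 5.09 times more likely if M is true than if M is false.
LR > 1, so observing X raises the odds in favor of M.


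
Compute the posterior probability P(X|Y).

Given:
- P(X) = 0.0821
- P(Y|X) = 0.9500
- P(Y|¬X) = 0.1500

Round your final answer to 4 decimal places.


Bayes' theorem: P(X|Y) = P(Y|X) × P(X) / P(Y)

Step 1: Calculate P(Y) using law of total probability
P(Y) = P(Y|X)P(X) + P(Y|¬X)P(¬X)
     = 0.9500 × 0.0821 + 0.1500 × 0.9179
     = 0.07799500 + 0.13768500
     = 0.21568000

Step 2: Apply Bayes' theorem
P(X|Y) = P(Y|X) × P(X) / P(Y)
       = 0.07799500 / 0.21568000
       = 0.3616


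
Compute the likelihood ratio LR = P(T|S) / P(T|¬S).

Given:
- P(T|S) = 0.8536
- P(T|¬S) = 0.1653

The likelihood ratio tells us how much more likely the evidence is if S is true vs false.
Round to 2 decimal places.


Likelihood Ratio (LR) = P(T|S) / P(T|¬S)

LR = 0.8536 / 0.1653
   = 5.16

The evidence is 5.16 times more likely if S is true than if S is false.
LR > 1, so observing T raises the odds in favor of S.


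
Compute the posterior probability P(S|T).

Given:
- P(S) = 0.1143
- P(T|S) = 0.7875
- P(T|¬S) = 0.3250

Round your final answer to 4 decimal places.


Bayes' theorem: P(S|T) = P(T|S) × P(S) / P(T)

Step 1: Calculate P(T) using law of total probability
P(T) = P(T|S)P(S) + P(T|¬S)P(¬S)
     = 0.7875 × 0.1143 + 0.3250 × 0.8857
     = 0.09001125 + 0.28785250
     = 0.37786375

Step 2: Apply Bayes' theorem
P(S|T) = P(T|S) × P(S) / P(T)
       = 0.09001125 / 0.37786375
       = 0.2382


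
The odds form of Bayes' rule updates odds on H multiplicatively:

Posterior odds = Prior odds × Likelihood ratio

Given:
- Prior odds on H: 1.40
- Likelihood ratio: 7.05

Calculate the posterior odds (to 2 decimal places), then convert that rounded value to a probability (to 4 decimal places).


Step 1: Calculate posterior odds
Posterior odds = Prior odds × LR
               = 1.40 × 7.05
               = 9.87

Step 2: Convert to probability
P(H|E) = Posterior odds / (1 + Posterior odds)
       = 9.87 / (1 + 9.87)
       = 9.87 / 10.87
       = 0.9080

The evidence increased P(H) from 0.5833 to 0.9080.


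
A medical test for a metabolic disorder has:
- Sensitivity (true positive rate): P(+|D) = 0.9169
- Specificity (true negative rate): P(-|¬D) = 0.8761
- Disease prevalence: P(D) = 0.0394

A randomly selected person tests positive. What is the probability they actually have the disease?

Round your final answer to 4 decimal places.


Let D = has disease, + = positive test

Given:
- P(D) = 0.0394 (prevalence)
- P(+|D) = 0.9169 (sensitivity)
- P(-|¬D) = 0.8761 (specificity)
- P(+|¬D) = 0.1239 (false positive rate = 1 - specificity)

Step 1: Find P(+)
P(+) = P(+|D)P(D) + P(+|¬D)P(¬D)
     = 0.9169 × 0.0394 + 0.1239 × 0.9606
     = 0.03612586 + 0.11901834
     = 0.15514420

Step 2: Apply Bayes' theorem for P(D|+)
P(D|+) = P(+|D)P(D) / P(+)
       = 0.03612586 / 0.15514420
       = 0.2329


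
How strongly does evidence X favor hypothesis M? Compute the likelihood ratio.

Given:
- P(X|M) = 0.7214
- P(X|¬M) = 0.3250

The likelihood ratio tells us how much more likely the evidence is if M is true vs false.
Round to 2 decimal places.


Likelihood Ratio (LR) = P(X|M) / P(X|¬M)

LR = 0.7214 / 0.3250
   = 2.22

The evidence is 2.22 times more likely if M is true than if M is false.
LR > 1, so observing X raises the odds in favor of M.


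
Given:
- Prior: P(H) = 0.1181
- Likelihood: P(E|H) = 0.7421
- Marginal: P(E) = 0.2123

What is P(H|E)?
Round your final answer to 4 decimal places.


Using Bayes' theorem:

P(H|E) = P(E|H) × P(H) / P(E)
       = 0.7421 × 0.1181 / 0.2123
       = 0.08764201 / 0.2123
       = 0.4128

The evidence strengthens our belief in H.
Prior: 0.1181 → Posterior: 0.4128


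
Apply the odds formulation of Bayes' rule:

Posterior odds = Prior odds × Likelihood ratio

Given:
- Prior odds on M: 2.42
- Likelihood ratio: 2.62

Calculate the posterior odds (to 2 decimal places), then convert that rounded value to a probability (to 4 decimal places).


Step 1: Calculate posterior odds
Posterior odds = Prior odds × LR
               = 2.42 × 2.62
               = 6.34

Step 2: Convert to probability
P(M|E) = Posterior odds / (1 + Posterior odds)
       = 6.34 / (1 + 6.34)
       = 6.34 / 7.34
       = 0.8638

The evidence increased P(M) from 0.7076 to 0.8638.


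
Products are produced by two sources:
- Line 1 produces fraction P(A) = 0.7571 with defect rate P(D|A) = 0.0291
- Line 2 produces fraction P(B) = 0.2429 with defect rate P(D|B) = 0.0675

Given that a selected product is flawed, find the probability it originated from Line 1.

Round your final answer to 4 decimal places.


Let A = from Line 1, D = flawed

Given:
- P(A) = 0.7571, P(B) = 0.2429
- P(D|A) = 0.0291, P(D|B) = 0.0675

Step 1: Find P(D)
P(D) = P(D|A)P(A) + P(D|B)P(B)
     = 0.0291 × 0.7571 + 0.0675 × 0.2429
     = 0.02203161 + 0.01639575
     = 0.03842736

Step 2: Apply Bayes' theorem
P(A|D) = P(D|A)P(A) / P(D)
       = 0.02203161 / 0.03842736
       = 0.5733


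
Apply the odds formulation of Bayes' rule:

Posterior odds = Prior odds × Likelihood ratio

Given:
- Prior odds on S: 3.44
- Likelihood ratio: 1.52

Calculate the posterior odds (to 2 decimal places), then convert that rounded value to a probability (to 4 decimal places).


Step 1: Calculate posterior odds
Posterior odds = Prior odds × LR
               = 3.44 × 1.52
               = 5.23

Step 2: Convert to probability
P(S|E) = Posterior odds / (1 + Posterior odds)
       = 5.23 / (1 + 5.23)
       = 5.23 / 6.23
       = 0.8395

The evidence increased P(S) from 0.7748 to 0.8395.
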